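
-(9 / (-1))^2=-81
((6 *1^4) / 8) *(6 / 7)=9 / 14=0.64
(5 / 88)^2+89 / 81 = 691241 / 627264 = 1.10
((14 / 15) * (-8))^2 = 12544 / 225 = 55.75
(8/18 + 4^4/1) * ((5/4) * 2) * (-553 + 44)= -2936930/9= -326325.56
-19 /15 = -1.27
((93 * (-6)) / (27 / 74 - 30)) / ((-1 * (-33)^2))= -4588 / 265353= -0.02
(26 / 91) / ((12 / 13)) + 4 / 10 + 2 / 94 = 7213 / 9870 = 0.73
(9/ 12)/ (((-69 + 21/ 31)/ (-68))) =527/ 706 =0.75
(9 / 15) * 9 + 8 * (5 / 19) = 713 / 95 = 7.51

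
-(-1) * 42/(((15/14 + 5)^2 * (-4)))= -2058/7225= -0.28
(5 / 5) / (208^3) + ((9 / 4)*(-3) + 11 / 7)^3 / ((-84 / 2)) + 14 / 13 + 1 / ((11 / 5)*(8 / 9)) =3490101502561 / 713010794496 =4.89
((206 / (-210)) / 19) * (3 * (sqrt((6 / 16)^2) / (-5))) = 309 / 26600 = 0.01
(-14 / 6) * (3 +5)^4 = -28672 / 3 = -9557.33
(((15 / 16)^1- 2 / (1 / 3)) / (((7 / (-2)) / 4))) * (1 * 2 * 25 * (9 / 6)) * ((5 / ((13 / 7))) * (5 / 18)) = 16875 / 52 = 324.52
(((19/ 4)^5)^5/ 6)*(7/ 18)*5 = 3257677349088963133781336359817465/ 121597189939003392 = 26790728887099337.75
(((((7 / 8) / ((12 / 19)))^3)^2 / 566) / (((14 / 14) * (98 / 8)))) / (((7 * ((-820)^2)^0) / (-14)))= -112957160281 / 55380113620992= -0.00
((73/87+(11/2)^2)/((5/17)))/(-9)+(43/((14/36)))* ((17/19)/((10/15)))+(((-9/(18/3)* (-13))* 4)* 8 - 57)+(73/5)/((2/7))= 1571985979/2082780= 754.75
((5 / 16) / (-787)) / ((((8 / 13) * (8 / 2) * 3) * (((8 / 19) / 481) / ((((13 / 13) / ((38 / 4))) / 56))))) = -31265 / 270778368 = -0.00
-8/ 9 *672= -1792/ 3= -597.33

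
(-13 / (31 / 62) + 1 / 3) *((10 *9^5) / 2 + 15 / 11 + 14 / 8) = -7578034.92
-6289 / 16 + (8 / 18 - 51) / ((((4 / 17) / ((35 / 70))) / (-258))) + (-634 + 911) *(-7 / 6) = 1296041 / 48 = 27000.85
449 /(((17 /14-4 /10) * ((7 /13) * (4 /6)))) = 29185 /19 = 1536.05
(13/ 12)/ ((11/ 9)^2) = 0.73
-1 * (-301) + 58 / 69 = 20827 / 69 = 301.84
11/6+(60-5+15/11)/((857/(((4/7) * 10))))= 2.21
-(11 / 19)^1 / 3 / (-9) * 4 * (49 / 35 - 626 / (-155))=12364 / 26505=0.47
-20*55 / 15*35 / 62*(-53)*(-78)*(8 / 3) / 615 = -8488480 / 11439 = -742.06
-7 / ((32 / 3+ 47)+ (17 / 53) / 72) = -3816 / 31439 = -0.12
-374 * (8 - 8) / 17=0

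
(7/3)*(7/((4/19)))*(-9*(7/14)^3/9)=-931/96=-9.70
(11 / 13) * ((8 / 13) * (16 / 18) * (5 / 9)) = 3520 / 13689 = 0.26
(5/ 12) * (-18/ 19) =-15/ 38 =-0.39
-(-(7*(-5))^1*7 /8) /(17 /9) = -2205 /136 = -16.21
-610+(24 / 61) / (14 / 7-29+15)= -37212 / 61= -610.03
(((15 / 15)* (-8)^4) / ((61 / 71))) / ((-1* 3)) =-1589.16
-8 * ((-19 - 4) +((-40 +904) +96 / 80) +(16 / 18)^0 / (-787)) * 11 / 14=-20831184 / 3935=-5293.82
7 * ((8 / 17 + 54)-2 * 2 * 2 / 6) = 18970 / 51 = 371.96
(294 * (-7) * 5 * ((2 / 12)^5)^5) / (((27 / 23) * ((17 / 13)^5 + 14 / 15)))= -73228261925 / 1129931533707948121022005248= -0.00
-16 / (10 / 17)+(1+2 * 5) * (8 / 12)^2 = -1004 / 45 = -22.31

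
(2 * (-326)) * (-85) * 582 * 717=23126433480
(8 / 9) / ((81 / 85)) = 680 / 729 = 0.93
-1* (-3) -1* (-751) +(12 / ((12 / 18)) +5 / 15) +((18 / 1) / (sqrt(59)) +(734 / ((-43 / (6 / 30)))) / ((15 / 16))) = 18* sqrt(59) / 59 +2479031 / 3225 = 771.04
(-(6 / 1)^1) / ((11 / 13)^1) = -78 / 11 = -7.09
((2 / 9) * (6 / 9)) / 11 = 4 / 297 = 0.01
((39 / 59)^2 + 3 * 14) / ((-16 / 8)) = -147723 / 6962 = -21.22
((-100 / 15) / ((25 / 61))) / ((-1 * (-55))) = -244 / 825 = -0.30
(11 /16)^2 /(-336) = -121 /86016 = -0.00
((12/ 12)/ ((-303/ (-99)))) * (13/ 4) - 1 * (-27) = 11337/ 404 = 28.06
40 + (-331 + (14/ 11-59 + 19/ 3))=-342.39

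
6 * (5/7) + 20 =170/7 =24.29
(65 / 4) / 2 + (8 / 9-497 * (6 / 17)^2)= -52.90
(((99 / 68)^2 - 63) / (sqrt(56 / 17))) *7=-281511 *sqrt(238) / 18496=-234.80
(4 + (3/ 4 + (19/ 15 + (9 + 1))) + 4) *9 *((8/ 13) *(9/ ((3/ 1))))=21618/ 65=332.58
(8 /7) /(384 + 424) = 1 /707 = 0.00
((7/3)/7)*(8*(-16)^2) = 2048/3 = 682.67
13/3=4.33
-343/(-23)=343/23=14.91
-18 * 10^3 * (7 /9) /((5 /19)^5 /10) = -554646176 /5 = -110929235.20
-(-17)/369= 17/369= 0.05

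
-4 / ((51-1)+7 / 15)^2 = -900 / 573049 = -0.00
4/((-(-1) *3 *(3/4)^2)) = 64/27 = 2.37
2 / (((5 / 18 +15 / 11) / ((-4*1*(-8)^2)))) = -101376 / 325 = -311.93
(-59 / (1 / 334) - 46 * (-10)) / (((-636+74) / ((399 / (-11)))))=-3839577 / 3091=-1242.18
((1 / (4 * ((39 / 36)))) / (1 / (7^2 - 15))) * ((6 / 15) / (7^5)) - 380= -380.00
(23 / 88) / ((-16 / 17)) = -391 / 1408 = -0.28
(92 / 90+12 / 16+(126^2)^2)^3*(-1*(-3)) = 93382192384392470735427753583999 / 1944000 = 48036107193617526098471070.00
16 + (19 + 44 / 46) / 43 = 16283 / 989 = 16.46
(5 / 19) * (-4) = -20 / 19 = -1.05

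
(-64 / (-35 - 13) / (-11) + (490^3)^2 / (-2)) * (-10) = 2283812388165000040 / 33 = 69206436005000001.21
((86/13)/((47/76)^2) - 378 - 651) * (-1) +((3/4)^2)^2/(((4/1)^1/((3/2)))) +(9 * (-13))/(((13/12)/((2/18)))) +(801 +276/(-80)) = 528538661779/294062080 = 1797.37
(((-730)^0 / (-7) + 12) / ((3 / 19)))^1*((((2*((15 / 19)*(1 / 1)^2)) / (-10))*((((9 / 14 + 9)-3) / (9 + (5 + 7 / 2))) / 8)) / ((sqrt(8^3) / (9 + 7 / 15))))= -182683*sqrt(2) / 1097600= -0.24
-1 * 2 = -2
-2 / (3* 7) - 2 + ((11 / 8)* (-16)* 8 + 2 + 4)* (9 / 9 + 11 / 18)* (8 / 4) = -34642 / 63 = -549.87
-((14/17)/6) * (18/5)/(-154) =3/935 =0.00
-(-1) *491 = 491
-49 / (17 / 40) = -1960 / 17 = -115.29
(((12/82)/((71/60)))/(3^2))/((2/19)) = 380/2911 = 0.13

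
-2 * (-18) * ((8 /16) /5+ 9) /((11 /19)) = 31122 /55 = 565.85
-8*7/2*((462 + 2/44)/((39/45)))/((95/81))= -1820070/143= -12727.76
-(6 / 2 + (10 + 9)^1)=-22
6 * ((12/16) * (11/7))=99/14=7.07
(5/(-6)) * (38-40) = 5/3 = 1.67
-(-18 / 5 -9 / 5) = 27 / 5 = 5.40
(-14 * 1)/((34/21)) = -147/17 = -8.65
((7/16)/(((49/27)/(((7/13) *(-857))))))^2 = 535413321/43264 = 12375.49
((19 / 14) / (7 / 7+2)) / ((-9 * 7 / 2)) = -19 / 1323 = -0.01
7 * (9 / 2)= 63 / 2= 31.50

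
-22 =-22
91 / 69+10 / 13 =1873 / 897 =2.09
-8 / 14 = -4 / 7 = -0.57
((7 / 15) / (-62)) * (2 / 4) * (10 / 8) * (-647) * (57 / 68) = 86051 / 33728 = 2.55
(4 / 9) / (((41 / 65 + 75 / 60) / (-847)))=-880880 / 4401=-200.15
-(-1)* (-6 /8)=-3 /4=-0.75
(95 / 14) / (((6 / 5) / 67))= 31825 / 84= 378.87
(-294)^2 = 86436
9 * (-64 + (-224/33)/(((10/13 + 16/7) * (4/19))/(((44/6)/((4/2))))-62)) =-338061552/587921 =-575.01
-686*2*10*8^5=-449576960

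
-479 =-479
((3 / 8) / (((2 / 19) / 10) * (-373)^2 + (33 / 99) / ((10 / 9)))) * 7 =399 / 222652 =0.00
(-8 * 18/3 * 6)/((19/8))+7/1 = -2171/19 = -114.26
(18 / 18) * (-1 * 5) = -5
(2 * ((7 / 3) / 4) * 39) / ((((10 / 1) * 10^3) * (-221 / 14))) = -49 / 170000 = -0.00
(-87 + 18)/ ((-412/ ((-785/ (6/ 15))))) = -270825/ 824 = -328.67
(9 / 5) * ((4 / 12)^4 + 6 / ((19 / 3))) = 1477 / 855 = 1.73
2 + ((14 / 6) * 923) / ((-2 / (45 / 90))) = -6437 / 12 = -536.42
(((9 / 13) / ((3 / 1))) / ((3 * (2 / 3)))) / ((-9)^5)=-1 / 511758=-0.00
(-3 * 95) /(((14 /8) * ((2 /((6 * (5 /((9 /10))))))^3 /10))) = -475000000 /63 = -7539682.54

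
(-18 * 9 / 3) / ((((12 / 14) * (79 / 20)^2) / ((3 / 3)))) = -25200 / 6241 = -4.04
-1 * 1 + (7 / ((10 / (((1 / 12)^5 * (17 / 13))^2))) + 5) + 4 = 837122764310503 / 104640345538560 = 8.00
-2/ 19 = -0.11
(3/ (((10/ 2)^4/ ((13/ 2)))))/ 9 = 13/ 3750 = 0.00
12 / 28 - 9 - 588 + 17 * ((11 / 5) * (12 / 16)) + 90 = -66993 / 140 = -478.52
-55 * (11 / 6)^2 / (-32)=6655 / 1152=5.78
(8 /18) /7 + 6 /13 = 430 /819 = 0.53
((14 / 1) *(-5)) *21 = -1470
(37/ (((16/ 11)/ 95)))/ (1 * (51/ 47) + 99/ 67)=24351217/ 25824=942.97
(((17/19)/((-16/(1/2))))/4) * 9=-153/2432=-0.06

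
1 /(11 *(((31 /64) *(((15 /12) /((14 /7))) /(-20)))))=-2048 /341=-6.01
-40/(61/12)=-480/61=-7.87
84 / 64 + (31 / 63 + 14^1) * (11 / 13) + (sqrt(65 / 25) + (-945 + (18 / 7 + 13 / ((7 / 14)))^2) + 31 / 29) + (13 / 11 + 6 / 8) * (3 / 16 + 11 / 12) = -13096910689 / 117044928 + sqrt(65) / 5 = -110.28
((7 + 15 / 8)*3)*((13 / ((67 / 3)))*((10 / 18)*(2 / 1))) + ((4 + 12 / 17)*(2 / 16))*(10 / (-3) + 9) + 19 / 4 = 5086 / 201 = 25.30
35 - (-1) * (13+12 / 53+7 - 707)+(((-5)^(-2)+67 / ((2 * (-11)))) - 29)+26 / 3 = -675.11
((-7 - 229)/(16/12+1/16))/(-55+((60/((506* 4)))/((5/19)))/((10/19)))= 57319680/18573539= 3.09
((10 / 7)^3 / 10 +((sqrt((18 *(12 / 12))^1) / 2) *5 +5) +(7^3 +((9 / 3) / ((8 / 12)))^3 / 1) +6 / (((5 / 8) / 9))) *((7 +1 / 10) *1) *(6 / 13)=639 *sqrt(2) / 26 +1536625239 / 891800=1757.82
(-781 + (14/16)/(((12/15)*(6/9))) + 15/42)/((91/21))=-1046979/5824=-179.77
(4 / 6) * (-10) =-20 / 3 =-6.67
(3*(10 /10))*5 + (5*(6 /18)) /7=320 /21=15.24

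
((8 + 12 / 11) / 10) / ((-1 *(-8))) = 5 / 44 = 0.11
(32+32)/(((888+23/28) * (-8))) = -224/24887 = -0.01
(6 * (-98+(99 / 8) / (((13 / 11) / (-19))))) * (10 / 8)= -463245 / 208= -2227.14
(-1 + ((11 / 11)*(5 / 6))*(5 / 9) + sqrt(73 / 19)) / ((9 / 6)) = -29 / 81 + 2*sqrt(1387) / 57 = 0.95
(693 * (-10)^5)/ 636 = -5775000/ 53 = -108962.26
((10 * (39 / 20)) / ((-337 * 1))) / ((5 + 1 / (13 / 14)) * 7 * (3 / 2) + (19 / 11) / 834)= -0.00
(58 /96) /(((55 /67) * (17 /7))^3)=0.08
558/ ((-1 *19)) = -29.37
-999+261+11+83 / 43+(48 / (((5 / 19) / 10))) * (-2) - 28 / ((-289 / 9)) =-54333302 / 12427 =-4372.20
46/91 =0.51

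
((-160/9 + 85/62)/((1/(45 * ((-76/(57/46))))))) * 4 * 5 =84226000/93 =905655.91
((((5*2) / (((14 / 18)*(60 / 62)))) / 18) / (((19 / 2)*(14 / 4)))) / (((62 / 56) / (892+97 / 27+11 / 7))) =1356512 / 75411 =17.99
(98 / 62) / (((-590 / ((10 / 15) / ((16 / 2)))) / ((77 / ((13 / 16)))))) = -7546 / 356655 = -0.02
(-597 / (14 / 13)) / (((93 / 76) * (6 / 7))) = -49153 / 93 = -528.53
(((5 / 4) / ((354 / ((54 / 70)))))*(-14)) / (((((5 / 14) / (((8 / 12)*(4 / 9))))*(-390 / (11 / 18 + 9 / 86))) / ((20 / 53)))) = 0.00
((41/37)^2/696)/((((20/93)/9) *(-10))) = -468999/63521600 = -0.01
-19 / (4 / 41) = -779 / 4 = -194.75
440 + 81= 521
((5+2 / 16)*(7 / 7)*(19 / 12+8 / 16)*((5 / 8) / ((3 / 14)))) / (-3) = -35875 / 3456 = -10.38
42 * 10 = 420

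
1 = 1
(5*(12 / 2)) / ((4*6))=5 / 4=1.25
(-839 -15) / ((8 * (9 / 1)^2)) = -427 / 324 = -1.32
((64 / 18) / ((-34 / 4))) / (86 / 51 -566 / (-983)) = -15728 / 85053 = -0.18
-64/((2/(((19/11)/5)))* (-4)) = 152/55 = 2.76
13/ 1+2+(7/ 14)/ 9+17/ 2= 212/ 9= 23.56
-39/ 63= -0.62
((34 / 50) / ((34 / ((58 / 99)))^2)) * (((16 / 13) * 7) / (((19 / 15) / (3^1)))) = 94192 / 22863555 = 0.00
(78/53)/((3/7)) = 182/53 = 3.43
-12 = -12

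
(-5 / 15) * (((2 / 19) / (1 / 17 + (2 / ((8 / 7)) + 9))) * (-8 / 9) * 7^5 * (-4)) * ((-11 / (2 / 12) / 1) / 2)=16420096 / 2565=6401.60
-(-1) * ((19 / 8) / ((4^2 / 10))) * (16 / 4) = 95 / 16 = 5.94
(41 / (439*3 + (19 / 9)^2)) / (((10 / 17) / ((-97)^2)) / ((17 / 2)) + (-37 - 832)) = -334461723 / 9367750292506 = -0.00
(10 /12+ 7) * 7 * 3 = 329 /2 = 164.50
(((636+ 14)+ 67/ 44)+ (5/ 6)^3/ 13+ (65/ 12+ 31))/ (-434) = -21250447/ 13405392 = -1.59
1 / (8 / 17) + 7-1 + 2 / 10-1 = 293 / 40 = 7.32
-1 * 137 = -137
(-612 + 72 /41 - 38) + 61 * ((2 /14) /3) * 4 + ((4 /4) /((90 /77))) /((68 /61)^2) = -75954918101 /119437920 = -635.94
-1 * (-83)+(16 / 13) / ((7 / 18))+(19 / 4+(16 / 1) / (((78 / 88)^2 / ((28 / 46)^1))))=101195855 / 979524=103.31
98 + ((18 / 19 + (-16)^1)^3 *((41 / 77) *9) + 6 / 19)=-780030388 / 48013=-16246.23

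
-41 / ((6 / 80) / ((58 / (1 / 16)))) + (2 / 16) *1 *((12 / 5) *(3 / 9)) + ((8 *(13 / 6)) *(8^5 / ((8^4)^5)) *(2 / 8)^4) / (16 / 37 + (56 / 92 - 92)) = -1326374450056719718592600083 / 2614542245671804600320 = -507306.57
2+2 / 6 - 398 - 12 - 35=-1328 / 3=-442.67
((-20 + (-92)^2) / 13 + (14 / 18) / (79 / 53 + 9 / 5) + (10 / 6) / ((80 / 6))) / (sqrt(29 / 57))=16576345 * sqrt(1653) / 739674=911.14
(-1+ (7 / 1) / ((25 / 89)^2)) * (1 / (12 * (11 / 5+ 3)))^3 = 9137 / 25309440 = 0.00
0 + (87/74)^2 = 7569/5476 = 1.38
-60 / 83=-0.72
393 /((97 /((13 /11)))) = 5109 /1067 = 4.79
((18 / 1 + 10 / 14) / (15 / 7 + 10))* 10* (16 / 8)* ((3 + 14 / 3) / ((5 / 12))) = 48208 / 85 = 567.15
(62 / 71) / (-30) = -31 / 1065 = -0.03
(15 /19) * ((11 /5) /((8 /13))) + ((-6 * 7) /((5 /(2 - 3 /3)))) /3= 17 /760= 0.02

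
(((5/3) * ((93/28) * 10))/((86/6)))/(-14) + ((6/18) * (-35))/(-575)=-743129/2907660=-0.26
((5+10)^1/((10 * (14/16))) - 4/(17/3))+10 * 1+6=2024/119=17.01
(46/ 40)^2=529/ 400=1.32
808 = 808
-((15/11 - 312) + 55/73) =248836/803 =309.88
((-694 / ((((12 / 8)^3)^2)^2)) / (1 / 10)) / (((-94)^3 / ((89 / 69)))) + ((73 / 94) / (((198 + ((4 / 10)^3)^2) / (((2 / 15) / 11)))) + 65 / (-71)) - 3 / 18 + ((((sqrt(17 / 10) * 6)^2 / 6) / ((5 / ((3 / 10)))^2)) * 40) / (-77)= -22157435438425725586444882 / 20122920764409398300701875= -1.10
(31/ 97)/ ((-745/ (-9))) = 279/ 72265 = 0.00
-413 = -413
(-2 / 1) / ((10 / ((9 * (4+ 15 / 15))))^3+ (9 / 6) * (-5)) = 2916 / 10919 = 0.27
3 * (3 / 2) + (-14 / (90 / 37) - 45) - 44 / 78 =-54779 / 1170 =-46.82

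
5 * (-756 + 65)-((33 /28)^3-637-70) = -60360033 /21952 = -2749.64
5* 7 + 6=41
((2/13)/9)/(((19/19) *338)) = 0.00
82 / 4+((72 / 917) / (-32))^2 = 275811673 / 13454224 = 20.50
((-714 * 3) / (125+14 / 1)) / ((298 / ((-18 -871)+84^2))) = -6604857 / 20711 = -318.91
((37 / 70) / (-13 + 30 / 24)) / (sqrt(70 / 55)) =-37 * sqrt(154) / 11515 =-0.04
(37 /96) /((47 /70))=1295 /2256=0.57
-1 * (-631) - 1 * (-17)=648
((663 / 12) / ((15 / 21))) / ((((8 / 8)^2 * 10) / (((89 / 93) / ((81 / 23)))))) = 2.10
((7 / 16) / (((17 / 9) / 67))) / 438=1407 / 39712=0.04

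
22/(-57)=-22/57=-0.39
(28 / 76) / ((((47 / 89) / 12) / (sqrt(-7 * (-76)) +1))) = 201.47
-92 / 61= -1.51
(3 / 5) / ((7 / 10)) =6 / 7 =0.86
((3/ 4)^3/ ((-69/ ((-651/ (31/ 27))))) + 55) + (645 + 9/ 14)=7255145/ 10304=704.11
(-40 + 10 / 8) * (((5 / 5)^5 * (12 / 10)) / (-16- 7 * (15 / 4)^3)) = 0.12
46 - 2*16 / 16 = 44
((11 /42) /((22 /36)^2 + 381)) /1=594 /864955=0.00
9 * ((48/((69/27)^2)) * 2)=69984/529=132.29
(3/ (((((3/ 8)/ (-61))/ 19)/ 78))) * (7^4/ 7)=-248063088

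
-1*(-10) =10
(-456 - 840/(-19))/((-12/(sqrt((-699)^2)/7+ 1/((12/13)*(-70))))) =1952903/570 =3426.15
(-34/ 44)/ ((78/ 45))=-255/ 572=-0.45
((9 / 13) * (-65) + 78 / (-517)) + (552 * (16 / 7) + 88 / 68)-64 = 1153.86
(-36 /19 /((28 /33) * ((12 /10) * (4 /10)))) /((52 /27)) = -66825 /27664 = -2.42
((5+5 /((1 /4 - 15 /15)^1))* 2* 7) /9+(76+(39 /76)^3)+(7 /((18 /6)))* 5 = 1009929485 /11852352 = 85.21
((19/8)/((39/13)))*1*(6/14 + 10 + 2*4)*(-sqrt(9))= -43.77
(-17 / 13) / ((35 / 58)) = -986 / 455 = -2.17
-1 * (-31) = 31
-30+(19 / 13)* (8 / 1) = -238 / 13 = -18.31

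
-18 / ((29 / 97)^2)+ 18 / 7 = -1170396 / 5887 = -198.81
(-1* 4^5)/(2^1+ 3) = -1024/5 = -204.80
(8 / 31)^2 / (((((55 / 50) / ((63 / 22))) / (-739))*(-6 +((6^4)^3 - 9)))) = -0.00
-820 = -820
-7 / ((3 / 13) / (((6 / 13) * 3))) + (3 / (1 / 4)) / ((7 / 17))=-90 / 7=-12.86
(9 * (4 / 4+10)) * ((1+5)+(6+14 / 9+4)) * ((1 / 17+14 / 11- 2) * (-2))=39500 / 17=2323.53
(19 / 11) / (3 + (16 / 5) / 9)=855 / 1661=0.51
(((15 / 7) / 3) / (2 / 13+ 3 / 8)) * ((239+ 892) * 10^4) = 1176240000 / 77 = 15275844.16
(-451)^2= 203401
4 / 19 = 0.21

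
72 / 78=12 / 13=0.92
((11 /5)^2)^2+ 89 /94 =1431879 /58750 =24.37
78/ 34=39/ 17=2.29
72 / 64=9 / 8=1.12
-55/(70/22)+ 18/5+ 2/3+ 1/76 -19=-255407/7980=-32.01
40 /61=0.66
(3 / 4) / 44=3 / 176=0.02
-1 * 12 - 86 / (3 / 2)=-208 / 3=-69.33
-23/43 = -0.53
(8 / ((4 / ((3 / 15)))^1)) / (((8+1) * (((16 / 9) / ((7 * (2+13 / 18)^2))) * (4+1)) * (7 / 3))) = 2401 / 21600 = 0.11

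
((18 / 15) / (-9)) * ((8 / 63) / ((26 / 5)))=-0.00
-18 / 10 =-9 / 5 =-1.80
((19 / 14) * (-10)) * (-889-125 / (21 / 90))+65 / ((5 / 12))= 955079 / 49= 19491.41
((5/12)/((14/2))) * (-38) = -95/42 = -2.26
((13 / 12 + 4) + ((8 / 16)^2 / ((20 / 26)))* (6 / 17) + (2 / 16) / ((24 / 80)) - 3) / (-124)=-889 / 42160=-0.02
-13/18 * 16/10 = -52/45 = -1.16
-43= -43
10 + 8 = 18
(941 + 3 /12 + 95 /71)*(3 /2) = 803085 /568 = 1413.88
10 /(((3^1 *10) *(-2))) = -1 /6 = -0.17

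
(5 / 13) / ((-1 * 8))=-5 / 104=-0.05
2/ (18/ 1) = 1/ 9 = 0.11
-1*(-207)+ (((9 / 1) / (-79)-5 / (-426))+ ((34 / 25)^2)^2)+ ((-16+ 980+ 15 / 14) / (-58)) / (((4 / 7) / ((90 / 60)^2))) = 1766524452565307 / 12199575000000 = 144.80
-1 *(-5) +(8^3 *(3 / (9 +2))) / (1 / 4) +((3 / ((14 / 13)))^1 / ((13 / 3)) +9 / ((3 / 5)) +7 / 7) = 89349 / 154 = 580.19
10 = 10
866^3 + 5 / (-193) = 125346145923 / 193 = 649461895.97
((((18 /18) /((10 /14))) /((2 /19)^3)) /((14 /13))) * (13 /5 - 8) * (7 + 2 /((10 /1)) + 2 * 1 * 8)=-69817761 /500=-139635.52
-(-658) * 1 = 658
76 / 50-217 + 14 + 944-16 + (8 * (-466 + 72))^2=248395763 / 25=9935830.52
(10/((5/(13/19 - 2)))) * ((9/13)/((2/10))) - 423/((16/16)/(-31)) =3236661/247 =13103.89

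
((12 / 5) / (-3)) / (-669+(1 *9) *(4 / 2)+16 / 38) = 76 / 61805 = 0.00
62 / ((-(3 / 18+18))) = -372 / 109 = -3.41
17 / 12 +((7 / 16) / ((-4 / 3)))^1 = 1.09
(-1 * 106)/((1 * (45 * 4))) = -53/90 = -0.59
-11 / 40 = -0.28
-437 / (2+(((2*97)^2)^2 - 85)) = -437 / 1416468413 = -0.00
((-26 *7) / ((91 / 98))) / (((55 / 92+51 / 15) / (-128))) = 11540480 / 1839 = 6275.41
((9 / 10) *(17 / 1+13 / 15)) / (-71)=-402 / 1775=-0.23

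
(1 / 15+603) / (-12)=-4523 / 90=-50.26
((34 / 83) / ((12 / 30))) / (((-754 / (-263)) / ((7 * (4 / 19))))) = 312970 / 594529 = 0.53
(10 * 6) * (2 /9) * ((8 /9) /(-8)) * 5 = -200 /27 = -7.41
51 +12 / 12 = 52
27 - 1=26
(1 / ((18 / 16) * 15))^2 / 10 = 32 / 91125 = 0.00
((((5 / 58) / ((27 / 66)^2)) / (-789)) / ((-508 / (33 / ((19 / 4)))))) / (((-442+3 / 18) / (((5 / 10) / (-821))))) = 1210 / 98318452017897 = 0.00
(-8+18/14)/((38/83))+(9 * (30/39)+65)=197997/3458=57.26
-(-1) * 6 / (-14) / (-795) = 1 / 1855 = 0.00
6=6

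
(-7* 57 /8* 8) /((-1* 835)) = 399 /835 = 0.48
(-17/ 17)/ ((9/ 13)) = -13/ 9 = -1.44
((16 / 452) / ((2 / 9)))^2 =324 / 12769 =0.03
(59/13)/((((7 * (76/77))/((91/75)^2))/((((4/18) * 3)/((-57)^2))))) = 0.00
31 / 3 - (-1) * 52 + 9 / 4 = 775 / 12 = 64.58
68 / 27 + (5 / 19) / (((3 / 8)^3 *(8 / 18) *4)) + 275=143807 / 513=280.33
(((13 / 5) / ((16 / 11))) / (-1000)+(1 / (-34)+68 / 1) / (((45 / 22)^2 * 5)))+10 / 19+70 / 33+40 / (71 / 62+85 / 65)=336865328545139 / 15172446960000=22.20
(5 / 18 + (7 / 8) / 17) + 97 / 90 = 1.41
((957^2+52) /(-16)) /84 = -130843 /192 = -681.47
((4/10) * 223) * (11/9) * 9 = 4906/5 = 981.20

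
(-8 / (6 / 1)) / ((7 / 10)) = -1.90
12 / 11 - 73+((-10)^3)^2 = 10999209 / 11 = 999928.09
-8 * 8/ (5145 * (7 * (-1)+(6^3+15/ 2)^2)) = -256/ 1027873245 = -0.00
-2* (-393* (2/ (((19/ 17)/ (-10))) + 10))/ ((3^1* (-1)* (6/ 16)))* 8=838400/ 19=44126.32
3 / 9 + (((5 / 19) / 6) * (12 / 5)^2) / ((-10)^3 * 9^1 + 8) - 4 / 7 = -533963 / 2242380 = -0.24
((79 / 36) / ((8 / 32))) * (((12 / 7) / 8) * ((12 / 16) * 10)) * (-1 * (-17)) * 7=6715 / 4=1678.75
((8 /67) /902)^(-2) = 913067089 /16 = 57066693.06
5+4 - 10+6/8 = -1/4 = -0.25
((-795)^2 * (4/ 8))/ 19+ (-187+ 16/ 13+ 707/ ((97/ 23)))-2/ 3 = 2388248471/ 143754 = 16613.44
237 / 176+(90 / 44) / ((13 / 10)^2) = 76053 / 29744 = 2.56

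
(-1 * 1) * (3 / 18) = -1 / 6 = -0.17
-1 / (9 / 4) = -4 / 9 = -0.44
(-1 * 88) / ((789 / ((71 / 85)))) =-6248 / 67065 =-0.09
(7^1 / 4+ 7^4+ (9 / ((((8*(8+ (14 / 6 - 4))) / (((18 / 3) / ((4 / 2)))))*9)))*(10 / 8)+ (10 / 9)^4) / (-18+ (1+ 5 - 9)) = -9591156437 / 83770848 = -114.49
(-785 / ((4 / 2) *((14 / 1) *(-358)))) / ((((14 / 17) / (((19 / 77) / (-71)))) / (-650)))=82405375 / 383608456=0.21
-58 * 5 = -290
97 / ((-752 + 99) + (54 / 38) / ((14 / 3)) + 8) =-25802 / 171489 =-0.15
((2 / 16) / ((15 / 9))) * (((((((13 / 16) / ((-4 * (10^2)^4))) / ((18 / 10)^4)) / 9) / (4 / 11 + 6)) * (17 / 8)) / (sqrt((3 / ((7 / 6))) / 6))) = -2431 * sqrt(21) / 13544423424000000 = -0.00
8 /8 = 1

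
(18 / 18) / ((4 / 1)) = 1 / 4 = 0.25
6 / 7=0.86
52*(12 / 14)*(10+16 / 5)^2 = 7766.13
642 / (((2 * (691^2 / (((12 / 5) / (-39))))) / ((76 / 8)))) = -12198 / 31036265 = -0.00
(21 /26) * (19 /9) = 133 /78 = 1.71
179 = 179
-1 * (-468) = 468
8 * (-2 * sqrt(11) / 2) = -8 * sqrt(11) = -26.53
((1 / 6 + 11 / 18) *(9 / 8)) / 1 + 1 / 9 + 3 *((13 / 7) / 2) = 1901 / 504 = 3.77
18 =18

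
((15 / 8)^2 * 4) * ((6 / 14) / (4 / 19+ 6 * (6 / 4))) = 513 / 784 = 0.65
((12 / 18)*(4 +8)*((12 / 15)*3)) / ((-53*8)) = -12 / 265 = -0.05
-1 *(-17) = 17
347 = 347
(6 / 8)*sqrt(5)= 3*sqrt(5) / 4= 1.68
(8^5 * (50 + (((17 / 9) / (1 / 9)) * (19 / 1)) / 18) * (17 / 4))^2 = 7252214699524096 / 81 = 89533514808939.46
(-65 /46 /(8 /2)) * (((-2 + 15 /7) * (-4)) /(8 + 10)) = 65 /5796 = 0.01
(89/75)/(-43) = -0.03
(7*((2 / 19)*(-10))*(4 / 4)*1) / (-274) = 0.03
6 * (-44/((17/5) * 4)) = -330/17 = -19.41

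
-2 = -2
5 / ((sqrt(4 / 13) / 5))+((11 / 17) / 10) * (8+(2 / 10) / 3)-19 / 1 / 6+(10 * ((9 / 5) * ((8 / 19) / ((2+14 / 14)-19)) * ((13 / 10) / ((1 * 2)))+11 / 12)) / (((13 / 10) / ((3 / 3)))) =2626307 / 629850+25 * sqrt(13) / 2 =49.24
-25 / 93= -0.27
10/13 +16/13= 2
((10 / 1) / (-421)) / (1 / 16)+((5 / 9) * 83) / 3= 170395 / 11367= 14.99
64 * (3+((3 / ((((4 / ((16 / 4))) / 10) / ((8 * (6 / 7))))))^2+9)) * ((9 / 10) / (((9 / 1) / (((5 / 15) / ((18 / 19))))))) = 210184384 / 2205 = 95321.72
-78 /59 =-1.32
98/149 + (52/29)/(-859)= 0.66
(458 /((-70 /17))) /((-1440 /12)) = 3893 /4200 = 0.93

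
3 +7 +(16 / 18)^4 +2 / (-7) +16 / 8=566674 / 45927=12.34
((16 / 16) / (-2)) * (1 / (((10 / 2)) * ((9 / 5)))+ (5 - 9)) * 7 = 245 / 18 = 13.61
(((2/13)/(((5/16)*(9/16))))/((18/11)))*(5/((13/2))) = 5632/13689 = 0.41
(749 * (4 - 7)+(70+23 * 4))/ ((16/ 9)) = -18765/ 16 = -1172.81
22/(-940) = -11/470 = -0.02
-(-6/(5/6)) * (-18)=-648/5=-129.60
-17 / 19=-0.89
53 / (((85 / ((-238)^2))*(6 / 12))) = 353192 / 5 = 70638.40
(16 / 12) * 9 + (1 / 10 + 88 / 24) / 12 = 4433 / 360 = 12.31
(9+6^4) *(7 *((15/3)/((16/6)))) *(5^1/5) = 137025/8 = 17128.12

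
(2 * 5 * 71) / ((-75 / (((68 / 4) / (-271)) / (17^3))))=142 / 1174785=0.00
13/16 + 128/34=1245/272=4.58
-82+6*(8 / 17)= -1346 / 17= -79.18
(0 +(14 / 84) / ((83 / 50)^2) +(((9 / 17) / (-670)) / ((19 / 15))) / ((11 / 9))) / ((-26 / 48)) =-2360421676 / 21319133407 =-0.11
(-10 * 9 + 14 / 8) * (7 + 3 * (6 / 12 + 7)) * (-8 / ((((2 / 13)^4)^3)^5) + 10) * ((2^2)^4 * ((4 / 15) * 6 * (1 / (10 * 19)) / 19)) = 142964383376753645679690866228129596416233574197152139400582669813862187 / 10161246659254681600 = 14069571202323313739624600000000000000000000000000000.00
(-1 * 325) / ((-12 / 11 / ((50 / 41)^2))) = 2234375 / 5043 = 443.06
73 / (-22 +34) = 73 / 12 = 6.08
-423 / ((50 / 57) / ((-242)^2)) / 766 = -353009151 / 9575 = -36867.80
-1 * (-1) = 1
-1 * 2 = -2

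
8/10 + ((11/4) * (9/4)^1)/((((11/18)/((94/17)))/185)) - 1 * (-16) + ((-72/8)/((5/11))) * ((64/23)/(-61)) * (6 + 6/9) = 4951515681/477020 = 10380.10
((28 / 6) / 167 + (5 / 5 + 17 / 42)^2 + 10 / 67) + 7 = 180608105 / 19737396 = 9.15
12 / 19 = 0.63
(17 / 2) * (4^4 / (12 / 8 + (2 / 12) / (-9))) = 7344 / 5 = 1468.80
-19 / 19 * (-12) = 12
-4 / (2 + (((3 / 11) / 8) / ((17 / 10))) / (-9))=-8976 / 4483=-2.00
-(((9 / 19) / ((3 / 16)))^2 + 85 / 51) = -8717 / 1083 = -8.05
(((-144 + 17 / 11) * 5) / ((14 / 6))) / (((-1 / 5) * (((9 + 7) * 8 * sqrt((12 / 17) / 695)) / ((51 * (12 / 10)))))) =1198755 * sqrt(35445) / 9856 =22898.51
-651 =-651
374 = 374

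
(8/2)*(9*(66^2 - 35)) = 155556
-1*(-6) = 6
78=78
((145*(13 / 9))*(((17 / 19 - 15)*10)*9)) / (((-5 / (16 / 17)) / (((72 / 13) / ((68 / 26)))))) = 581967360 / 5491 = 105985.68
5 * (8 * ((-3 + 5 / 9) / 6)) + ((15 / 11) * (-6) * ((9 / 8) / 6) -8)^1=-25.83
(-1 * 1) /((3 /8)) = -8 /3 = -2.67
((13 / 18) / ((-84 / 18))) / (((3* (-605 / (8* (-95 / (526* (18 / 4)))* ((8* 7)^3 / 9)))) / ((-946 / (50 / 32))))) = 17053417472 / 52724925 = 323.44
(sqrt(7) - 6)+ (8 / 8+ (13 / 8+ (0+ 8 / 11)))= -233 / 88+ sqrt(7)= -0.00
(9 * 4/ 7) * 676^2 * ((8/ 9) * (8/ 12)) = 1392688.76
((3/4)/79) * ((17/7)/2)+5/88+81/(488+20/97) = 16870597/72016637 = 0.23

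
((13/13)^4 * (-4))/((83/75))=-300/83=-3.61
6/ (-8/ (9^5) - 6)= -177147/ 177151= -1.00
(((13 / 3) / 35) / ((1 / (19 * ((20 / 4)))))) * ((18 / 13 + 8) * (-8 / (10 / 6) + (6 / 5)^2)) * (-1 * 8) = 74176 / 25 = 2967.04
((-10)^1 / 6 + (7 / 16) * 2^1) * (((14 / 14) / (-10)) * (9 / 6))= 19 / 160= 0.12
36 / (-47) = -36 / 47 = -0.77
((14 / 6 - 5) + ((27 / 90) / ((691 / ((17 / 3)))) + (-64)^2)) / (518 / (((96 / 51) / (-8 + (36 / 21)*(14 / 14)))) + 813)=-169709702 / 38008455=-4.47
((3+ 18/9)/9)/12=5/108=0.05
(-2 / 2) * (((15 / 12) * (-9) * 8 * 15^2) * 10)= 202500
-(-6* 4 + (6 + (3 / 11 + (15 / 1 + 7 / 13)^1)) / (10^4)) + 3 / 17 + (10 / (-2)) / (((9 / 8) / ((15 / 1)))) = -3098969069 / 72930000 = -42.49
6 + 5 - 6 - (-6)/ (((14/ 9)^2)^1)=733/ 98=7.48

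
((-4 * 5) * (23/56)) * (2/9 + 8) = -4255/63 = -67.54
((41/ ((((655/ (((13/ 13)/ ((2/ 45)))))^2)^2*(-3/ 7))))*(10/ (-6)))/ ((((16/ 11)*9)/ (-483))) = -617556555/ 75391979776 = -0.01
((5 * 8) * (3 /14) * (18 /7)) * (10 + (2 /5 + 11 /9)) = 12552 /49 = 256.16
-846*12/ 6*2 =-3384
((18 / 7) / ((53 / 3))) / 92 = 27 / 17066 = 0.00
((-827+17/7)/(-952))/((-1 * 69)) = -481/38318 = -0.01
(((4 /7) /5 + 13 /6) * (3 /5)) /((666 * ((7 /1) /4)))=479 /407925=0.00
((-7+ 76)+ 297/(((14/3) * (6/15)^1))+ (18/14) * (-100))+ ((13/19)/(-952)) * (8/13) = 900197/9044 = 99.54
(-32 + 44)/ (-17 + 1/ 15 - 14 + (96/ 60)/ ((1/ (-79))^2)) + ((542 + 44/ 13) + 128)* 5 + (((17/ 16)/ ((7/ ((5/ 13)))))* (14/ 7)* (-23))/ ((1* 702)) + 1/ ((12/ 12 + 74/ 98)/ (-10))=275735215481491/ 82034198064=3361.22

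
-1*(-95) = 95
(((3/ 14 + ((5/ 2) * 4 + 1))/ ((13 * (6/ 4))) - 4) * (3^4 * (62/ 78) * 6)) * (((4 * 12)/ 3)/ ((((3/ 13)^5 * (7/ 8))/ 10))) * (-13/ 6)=1059635948800/ 1323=800934201.66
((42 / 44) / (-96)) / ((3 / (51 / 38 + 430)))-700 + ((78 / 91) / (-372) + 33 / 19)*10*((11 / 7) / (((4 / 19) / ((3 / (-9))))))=-90771705823 / 121908864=-744.59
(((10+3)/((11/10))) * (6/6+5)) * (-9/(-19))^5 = 46058220/27237089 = 1.69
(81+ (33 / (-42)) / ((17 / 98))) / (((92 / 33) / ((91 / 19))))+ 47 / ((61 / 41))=73850158 / 453169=162.96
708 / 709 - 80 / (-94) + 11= 428189 / 33323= 12.85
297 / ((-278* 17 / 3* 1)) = -0.19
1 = 1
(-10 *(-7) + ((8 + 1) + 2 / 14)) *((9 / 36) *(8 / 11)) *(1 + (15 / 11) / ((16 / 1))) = 52907 / 3388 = 15.62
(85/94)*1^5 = 85/94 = 0.90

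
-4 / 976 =-1 / 244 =-0.00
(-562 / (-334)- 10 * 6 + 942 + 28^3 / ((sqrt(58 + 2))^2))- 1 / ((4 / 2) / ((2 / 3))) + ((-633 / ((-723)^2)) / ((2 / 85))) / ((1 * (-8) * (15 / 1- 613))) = 579667898897521 / 464025371680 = 1249.22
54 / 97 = 0.56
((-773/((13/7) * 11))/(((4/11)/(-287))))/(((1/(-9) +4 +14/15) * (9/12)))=8257.48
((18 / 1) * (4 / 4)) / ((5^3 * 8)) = 9 / 500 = 0.02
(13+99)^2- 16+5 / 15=37585 / 3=12528.33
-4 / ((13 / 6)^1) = -24 / 13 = -1.85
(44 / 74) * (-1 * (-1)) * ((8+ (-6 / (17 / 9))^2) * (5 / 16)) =3.36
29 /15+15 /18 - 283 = -8407 /30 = -280.23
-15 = -15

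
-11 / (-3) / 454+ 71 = 96713 / 1362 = 71.01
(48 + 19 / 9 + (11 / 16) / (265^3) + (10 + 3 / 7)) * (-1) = -1135633756693 / 18758502000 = -60.54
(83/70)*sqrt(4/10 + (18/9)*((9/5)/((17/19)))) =83*sqrt(7990)/2975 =2.49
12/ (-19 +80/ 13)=-156/ 167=-0.93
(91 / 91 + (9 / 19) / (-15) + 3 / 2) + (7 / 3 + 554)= 318517 / 570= 558.80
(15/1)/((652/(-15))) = -225/652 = -0.35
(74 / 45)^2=5476 / 2025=2.70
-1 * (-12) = 12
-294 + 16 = -278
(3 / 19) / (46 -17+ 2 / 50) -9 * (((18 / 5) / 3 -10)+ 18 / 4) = 38.71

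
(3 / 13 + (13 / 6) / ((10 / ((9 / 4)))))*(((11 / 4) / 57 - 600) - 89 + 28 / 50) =-977034417 / 1976000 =-494.45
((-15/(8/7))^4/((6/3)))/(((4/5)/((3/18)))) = 202584375/65536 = 3091.19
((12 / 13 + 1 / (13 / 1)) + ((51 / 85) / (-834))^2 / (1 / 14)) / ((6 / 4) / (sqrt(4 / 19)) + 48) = 41218432 / 1969292925-644038* sqrt(19) / 1969292925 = 0.02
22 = 22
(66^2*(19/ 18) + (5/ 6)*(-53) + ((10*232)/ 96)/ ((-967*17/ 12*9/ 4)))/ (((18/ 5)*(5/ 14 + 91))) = 13.85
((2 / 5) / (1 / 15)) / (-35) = -6 / 35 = -0.17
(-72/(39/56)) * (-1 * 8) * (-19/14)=-1122.46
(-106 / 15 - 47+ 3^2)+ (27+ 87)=1034 / 15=68.93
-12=-12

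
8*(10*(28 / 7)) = 320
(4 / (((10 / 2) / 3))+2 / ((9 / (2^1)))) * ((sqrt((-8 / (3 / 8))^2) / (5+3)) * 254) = 260096 / 135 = 1926.64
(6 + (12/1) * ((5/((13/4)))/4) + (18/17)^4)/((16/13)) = 6445293/668168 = 9.65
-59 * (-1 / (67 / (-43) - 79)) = -0.73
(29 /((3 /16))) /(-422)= -232 /633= -0.37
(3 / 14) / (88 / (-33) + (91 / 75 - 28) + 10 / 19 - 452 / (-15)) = 475 / 2674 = 0.18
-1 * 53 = -53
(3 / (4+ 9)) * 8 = 24 / 13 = 1.85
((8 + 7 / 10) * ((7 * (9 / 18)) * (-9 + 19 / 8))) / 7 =-4611 / 160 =-28.82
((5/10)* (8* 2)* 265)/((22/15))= 15900/11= 1445.45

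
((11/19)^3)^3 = 2357947691/322687697779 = 0.01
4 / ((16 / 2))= 1 / 2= 0.50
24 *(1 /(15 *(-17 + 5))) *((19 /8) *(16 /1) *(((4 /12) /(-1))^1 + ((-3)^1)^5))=11096 /9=1232.89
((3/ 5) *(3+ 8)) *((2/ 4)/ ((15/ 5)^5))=11/ 810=0.01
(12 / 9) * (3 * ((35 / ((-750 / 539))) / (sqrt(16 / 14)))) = -3773 * sqrt(14) / 150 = -94.12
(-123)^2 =15129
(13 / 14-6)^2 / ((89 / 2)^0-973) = -0.03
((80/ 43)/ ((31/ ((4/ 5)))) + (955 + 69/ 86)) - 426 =1412581/ 2666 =529.85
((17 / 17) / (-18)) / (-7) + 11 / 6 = 116 / 63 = 1.84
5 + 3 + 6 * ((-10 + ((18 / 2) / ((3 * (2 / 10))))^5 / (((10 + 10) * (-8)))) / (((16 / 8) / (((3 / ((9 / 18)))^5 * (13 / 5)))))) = -288470395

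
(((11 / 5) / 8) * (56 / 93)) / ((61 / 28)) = 2156 / 28365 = 0.08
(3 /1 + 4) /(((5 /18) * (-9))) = -14 /5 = -2.80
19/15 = 1.27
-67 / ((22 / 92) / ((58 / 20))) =-812.53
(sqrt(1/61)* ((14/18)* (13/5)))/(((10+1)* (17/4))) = 364* sqrt(61)/513315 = 0.01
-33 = -33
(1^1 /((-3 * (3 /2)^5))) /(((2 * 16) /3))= -1 /243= -0.00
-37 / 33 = -1.12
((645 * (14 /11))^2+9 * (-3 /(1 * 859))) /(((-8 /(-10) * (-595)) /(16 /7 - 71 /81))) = -365783400239 /183348396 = -1995.02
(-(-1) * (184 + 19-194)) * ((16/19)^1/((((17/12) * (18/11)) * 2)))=528/323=1.63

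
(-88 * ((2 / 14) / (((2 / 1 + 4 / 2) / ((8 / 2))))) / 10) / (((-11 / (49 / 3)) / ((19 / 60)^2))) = 0.19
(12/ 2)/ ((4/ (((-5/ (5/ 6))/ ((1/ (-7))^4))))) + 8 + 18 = -21583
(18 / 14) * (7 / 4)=9 / 4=2.25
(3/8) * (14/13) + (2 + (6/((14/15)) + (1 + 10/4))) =4489/364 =12.33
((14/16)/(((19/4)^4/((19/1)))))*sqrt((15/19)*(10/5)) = 0.04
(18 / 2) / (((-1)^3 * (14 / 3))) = -27 / 14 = -1.93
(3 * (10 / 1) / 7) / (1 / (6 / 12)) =15 / 7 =2.14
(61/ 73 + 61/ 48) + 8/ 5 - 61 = -1003783/ 17520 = -57.29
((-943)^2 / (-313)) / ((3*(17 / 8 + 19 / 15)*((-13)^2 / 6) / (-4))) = 853679040 / 21529079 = 39.65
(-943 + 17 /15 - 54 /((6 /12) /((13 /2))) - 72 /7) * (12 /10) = -347372 /175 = -1984.98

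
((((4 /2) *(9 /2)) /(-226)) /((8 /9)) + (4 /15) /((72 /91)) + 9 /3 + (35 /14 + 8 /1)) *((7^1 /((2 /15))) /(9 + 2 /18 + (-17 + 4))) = -3366409 /18080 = -186.20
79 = 79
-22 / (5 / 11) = -242 / 5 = -48.40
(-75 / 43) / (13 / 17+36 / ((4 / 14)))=-0.01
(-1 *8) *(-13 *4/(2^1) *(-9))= -1872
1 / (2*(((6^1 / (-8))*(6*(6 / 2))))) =-1 / 27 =-0.04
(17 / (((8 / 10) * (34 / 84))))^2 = 11025 / 4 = 2756.25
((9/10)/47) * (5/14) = 9/1316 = 0.01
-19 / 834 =-0.02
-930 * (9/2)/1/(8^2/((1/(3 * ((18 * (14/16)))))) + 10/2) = -4185/3029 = -1.38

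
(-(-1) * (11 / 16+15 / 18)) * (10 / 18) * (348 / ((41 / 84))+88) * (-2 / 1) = -1498325 / 1107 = -1353.50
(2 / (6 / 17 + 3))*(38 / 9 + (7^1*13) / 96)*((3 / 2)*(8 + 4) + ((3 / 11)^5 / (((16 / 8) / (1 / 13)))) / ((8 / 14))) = 847955048461 / 15275365248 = 55.51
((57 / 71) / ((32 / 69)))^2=15468489 / 5161984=3.00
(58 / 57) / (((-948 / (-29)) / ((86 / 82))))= 36163 / 1107738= 0.03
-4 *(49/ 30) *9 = -58.80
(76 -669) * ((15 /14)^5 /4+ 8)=-10656057599 /2151296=-4953.32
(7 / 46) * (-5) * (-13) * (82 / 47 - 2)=-2730 / 1081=-2.53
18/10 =9/5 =1.80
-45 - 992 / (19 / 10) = -10775 / 19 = -567.11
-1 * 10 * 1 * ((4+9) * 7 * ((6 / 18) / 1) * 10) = -3033.33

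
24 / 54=4 / 9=0.44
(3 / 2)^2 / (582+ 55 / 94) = 423 / 109526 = 0.00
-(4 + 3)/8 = -7/8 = -0.88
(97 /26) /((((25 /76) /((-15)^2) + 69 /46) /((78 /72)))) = 5529 /2054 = 2.69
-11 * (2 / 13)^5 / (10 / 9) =-1584 / 1856465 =-0.00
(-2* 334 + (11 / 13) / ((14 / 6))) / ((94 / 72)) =-511.38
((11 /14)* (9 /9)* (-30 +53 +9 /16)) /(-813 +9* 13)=-143 /5376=-0.03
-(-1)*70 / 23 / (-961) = -70 / 22103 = -0.00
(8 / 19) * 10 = 80 / 19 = 4.21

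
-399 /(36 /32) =-1064 /3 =-354.67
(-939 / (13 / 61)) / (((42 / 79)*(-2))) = 1508347 / 364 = 4143.81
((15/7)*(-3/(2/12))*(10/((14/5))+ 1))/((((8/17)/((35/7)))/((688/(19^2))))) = -3570.49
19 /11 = 1.73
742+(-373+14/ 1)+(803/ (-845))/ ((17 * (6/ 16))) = 16498961/ 43095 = 382.85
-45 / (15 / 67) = -201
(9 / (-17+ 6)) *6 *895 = -48330 / 11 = -4393.64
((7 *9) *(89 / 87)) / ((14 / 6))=801 / 29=27.62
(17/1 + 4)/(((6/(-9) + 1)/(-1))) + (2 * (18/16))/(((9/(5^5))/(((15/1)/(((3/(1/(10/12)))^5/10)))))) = 1137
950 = 950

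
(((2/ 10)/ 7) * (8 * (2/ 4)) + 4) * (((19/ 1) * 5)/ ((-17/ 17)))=-2736/ 7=-390.86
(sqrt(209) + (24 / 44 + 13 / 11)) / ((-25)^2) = 19 / 6875 + sqrt(209) / 625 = 0.03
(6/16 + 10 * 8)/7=643/56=11.48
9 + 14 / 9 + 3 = 122 / 9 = 13.56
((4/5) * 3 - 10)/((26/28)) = -8.18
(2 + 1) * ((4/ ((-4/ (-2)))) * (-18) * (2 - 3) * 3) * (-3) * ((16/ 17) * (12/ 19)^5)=-3869835264/ 42093683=-91.93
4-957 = -953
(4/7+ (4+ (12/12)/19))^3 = 98.87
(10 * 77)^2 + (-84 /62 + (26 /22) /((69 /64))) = 13950338014 /23529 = 592899.74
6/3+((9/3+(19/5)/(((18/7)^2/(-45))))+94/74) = -26095/1332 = -19.59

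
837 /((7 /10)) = 8370 /7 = 1195.71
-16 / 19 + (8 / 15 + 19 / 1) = 5327 / 285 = 18.69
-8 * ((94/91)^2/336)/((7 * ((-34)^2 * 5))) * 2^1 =-2209/1759008615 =-0.00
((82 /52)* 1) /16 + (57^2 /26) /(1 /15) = 779801 /416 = 1874.52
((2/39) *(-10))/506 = -10/9867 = -0.00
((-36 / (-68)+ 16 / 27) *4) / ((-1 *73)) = -2060 / 33507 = -0.06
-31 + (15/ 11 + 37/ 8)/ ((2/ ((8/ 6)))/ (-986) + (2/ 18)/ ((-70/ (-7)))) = 11111113/ 18722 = 593.48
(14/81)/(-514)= -7/20817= -0.00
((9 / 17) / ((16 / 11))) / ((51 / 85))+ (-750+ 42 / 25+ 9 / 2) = -5053851 / 6800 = -743.21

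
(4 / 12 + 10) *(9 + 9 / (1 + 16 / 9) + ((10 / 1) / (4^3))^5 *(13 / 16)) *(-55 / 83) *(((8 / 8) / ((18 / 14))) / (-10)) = 392144749581739 / 60156385689600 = 6.52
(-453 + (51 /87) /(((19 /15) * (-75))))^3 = -1943914516217888768 /20910518875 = -92963475.84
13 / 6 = 2.17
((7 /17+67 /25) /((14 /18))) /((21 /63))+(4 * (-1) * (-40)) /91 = 75602 /5525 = 13.68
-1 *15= -15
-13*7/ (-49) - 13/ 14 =13/ 14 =0.93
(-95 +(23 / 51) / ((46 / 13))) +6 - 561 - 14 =-67715 / 102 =-663.87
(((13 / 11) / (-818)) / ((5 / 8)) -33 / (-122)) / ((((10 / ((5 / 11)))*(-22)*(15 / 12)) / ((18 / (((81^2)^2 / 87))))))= -21343739 / 1323571839635925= -0.00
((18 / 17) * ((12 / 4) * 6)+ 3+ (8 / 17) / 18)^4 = 130362526004881 / 547981281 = 237895.95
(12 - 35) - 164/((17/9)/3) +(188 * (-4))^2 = 9608749/17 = 565220.53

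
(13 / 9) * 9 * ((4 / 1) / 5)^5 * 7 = 93184 / 3125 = 29.82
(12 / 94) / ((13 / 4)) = 24 / 611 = 0.04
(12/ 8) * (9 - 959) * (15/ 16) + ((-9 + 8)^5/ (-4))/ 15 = -320621/ 240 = -1335.92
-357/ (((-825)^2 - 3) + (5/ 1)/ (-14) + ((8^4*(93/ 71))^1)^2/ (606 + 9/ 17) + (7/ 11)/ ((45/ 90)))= -0.00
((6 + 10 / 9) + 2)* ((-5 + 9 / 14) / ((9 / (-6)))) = 5002 / 189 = 26.47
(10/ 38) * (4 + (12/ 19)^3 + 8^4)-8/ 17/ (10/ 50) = 2385295540/ 2215457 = 1076.66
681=681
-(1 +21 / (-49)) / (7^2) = -0.01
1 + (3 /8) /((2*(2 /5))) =47 /32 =1.47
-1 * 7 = -7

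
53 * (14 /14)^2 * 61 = 3233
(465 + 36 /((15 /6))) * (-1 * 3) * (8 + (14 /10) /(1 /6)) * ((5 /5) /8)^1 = -294831 /100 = -2948.31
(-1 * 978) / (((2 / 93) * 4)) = -11369.25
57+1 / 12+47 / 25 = 17689 / 300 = 58.96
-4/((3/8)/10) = -320/3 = -106.67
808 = 808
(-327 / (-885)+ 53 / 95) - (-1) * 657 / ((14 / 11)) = 40580107 / 78470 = 517.14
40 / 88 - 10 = -105 / 11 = -9.55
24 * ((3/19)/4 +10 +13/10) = 25854/95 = 272.15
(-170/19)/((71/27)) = -4590/1349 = -3.40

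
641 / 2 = 320.50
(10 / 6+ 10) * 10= 350 / 3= 116.67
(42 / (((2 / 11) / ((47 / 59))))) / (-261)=-3619 / 5133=-0.71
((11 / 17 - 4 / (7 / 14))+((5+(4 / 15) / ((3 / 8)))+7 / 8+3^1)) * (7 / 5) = 3.13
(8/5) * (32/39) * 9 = 768/65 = 11.82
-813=-813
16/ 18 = 8/ 9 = 0.89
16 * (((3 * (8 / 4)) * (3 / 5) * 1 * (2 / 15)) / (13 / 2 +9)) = 384 / 775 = 0.50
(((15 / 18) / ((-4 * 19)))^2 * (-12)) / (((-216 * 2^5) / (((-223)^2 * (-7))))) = -8702575 / 119771136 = -0.07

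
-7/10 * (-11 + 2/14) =7.60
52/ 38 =26/ 19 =1.37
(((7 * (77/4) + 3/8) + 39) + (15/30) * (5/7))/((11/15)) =146565/616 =237.93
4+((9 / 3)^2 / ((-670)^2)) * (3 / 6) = 3591209 / 897800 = 4.00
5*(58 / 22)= 145 / 11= 13.18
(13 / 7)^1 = 13 / 7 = 1.86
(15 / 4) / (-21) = -5 / 28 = -0.18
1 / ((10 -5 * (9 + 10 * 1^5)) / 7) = -7 / 85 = -0.08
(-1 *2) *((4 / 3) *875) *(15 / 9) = -35000 / 9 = -3888.89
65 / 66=0.98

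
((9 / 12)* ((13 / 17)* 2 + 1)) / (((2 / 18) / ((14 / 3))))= 2709 / 34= 79.68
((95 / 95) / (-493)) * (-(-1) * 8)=-8 / 493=-0.02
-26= -26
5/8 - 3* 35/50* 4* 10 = -667/8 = -83.38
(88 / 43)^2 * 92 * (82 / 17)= 58420736 / 31433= 1858.58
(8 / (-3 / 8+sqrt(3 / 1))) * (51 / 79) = 3264 / 4819+8704 * sqrt(3) / 4819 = 3.81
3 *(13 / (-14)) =-39 / 14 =-2.79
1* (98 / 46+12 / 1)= 325 / 23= 14.13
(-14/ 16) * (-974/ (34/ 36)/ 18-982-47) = 129269/ 136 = 950.51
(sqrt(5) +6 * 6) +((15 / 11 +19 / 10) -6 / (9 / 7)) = sqrt(5) +11417 / 330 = 36.83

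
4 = 4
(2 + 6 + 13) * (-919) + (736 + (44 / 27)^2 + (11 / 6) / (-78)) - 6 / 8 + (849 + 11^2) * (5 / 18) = -346700377 / 18954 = -18291.67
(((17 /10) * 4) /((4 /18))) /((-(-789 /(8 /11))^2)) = -1088 /41847245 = -0.00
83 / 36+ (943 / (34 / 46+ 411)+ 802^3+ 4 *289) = 87931922014847 / 170460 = 515850768.60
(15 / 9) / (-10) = -1 / 6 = -0.17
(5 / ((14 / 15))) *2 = 75 / 7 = 10.71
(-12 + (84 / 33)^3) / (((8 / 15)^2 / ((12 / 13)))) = 77625 / 5324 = 14.58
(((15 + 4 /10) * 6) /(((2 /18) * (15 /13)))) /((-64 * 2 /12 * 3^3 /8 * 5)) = -1001 /250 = -4.00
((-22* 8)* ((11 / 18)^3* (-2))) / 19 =58564 / 13851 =4.23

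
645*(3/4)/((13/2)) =74.42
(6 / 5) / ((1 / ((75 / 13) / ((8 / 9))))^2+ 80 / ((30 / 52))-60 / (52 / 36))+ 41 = 11800137589 / 287721554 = 41.01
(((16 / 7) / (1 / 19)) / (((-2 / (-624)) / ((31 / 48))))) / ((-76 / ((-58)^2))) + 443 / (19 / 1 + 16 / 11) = -610027289 / 1575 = -387318.91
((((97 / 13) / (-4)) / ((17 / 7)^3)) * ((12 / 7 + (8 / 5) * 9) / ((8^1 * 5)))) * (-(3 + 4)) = 4691211 / 12773800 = 0.37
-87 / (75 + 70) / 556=-3 / 2780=-0.00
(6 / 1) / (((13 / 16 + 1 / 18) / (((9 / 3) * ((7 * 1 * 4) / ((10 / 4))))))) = 145152 / 625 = 232.24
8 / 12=2 / 3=0.67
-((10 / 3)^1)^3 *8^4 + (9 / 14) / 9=-57343973 / 378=-151703.63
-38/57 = -2/3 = -0.67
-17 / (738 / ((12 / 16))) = -17 / 984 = -0.02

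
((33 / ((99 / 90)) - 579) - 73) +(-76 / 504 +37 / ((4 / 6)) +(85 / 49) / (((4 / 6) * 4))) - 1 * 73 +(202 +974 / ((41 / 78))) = 204817999 / 144648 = 1415.98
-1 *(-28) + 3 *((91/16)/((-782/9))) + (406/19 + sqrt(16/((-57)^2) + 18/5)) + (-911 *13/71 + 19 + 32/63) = -104339632771/1063357344 + sqrt(292810)/285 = -96.22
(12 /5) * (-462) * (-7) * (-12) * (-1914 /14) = 63667296 /5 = 12733459.20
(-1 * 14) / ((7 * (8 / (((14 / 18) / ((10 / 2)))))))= -0.04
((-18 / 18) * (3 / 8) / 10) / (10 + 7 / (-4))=-1 / 220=-0.00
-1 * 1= -1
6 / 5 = 1.20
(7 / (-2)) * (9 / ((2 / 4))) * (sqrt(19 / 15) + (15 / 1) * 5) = -4795.90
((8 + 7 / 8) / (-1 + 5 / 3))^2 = 45369 / 256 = 177.22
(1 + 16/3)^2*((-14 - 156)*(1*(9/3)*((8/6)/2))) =-122740/9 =-13637.78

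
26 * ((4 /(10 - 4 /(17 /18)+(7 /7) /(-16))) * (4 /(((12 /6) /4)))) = 226304 /1551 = 145.91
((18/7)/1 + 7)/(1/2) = 134/7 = 19.14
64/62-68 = -2076/31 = -66.97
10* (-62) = -620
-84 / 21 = -4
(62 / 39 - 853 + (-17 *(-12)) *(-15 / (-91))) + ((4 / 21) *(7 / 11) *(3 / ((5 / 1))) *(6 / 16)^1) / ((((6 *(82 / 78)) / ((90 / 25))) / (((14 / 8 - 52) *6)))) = -10126581769 / 12312300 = -822.48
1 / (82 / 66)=33 / 41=0.80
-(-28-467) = 495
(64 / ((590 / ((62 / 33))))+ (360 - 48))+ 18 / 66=3041959 / 9735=312.48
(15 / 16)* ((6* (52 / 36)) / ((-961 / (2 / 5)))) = -13 / 3844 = -0.00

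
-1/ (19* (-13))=1/ 247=0.00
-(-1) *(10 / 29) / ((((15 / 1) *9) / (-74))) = -0.19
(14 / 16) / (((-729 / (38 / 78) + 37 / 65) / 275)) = -2377375 / 14778496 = -0.16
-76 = -76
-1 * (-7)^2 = -49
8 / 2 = 4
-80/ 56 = -10/ 7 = -1.43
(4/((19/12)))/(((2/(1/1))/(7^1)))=168/19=8.84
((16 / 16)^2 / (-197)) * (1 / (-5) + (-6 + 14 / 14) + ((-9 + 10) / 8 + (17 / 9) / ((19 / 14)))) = 25193 / 1347480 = 0.02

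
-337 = -337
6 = 6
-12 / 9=-4 / 3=-1.33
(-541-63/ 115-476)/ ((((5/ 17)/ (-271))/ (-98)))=-52831988748/ 575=-91881719.56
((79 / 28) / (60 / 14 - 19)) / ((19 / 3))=-237 / 7828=-0.03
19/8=2.38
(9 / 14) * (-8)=-36 / 7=-5.14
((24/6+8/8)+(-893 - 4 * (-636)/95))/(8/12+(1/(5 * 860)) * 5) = -42217056/32737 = -1289.58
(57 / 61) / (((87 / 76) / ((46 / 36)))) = 16606 / 15921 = 1.04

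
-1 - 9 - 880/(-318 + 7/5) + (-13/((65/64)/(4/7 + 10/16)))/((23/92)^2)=-13975858/55405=-252.25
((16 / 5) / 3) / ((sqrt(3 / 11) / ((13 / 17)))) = 208 * sqrt(33) / 765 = 1.56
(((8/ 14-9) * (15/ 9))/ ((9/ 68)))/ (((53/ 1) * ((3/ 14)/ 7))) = -280840/ 4293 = -65.42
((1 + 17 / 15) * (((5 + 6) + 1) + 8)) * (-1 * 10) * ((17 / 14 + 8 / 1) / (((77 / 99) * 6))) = -842.45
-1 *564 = -564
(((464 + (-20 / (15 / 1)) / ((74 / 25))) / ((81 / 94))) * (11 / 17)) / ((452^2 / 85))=66504295 / 459224316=0.14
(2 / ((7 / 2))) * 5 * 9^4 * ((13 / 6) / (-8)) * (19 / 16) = -2700945 / 448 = -6028.90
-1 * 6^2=-36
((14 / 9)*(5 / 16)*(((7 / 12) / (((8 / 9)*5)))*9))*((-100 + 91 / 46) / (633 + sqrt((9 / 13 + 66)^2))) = -0.08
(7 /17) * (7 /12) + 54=11065 /204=54.24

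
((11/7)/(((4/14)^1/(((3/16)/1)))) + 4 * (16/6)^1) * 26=14599/48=304.15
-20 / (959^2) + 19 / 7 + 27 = 27327644 / 919681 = 29.71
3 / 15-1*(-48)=241 / 5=48.20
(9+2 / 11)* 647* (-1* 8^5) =-2141290496 / 11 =-194662772.36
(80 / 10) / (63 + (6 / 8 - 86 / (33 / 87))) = -352 / 7171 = -0.05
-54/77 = -0.70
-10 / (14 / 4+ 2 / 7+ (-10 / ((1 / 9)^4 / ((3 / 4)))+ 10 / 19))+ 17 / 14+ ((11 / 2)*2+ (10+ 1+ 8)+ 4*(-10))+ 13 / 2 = -52347537 / 22904084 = -2.29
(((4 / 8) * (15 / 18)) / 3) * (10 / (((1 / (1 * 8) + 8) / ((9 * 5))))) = 100 / 13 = 7.69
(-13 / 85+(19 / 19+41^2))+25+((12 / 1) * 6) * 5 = 175682 / 85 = 2066.85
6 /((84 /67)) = 67 /14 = 4.79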